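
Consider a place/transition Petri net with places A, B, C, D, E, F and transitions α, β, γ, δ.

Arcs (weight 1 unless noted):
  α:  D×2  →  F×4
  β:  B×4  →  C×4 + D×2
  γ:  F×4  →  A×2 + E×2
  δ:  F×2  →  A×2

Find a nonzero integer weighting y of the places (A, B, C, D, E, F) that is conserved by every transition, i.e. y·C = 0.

Incidence matrix C (rows=places, cols=transitions):
        α    β    γ    δ
    A   0    0    2    2
    B   0   -4    0    0
    C   0    4    0    0
    D  -2    2    0    0
    E   0    0    2    0
    F   4    0   -4   -2

Candidate y = [0, 1, 1, 0, 0, 0]; check y·C column-wise:
  col α: 1·0 + 1·0 + 0·-2 + 0·4 = 0
  col β: 1·-4 + 1·4 + 0·2 = 0
  col γ: 0·2 + 1·0 + 1·0 + 0·2 + 0·-4 = 0
  col δ: 0·2 + 1·0 + 1·0 + 0·-2 = 0

y = (A:0, B:1, C:1, D:0, E:0, F:0)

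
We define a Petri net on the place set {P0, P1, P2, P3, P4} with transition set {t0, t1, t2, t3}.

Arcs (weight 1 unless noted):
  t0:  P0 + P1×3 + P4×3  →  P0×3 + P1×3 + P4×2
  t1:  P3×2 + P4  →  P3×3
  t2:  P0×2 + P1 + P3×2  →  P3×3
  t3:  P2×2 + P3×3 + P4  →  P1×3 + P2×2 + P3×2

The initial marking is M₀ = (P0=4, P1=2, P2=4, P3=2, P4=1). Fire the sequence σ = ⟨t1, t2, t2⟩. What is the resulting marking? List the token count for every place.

(P0=0, P1=0, P2=4, P3=5, P4=0)

step 1: fire t1:  (P0=4, P1=2, P2=4, P3=2, P4=1) → (P0=4, P1=2, P2=4, P3=3, P4=0)
step 2: fire t2:  (P0=4, P1=2, P2=4, P3=3, P4=0) → (P0=2, P1=1, P2=4, P3=4, P4=0)
step 3: fire t2:  (P0=2, P1=1, P2=4, P3=4, P4=0) → (P0=0, P1=0, P2=4, P3=5, P4=0)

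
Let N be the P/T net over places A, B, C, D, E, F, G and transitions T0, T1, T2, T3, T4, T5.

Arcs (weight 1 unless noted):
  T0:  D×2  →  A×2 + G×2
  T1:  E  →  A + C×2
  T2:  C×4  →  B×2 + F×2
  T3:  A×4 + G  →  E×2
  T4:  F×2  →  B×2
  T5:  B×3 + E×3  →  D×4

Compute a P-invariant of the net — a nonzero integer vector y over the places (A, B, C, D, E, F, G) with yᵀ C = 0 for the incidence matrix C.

y = (A:1, B:1, C:1, D:3, E:3, F:1, G:2)

Incidence matrix C (rows=places, cols=transitions):
       T0   T1   T2   T3   T4   T5
    A   2    1    0   -4    0    0
    B   0    0    2    0    2   -3
    C   0    2   -4    0    0    0
    D  -2    0    0    0    0    4
    E   0   -1    0    2    0   -3
    F   0    0    2    0   -2    0
    G   2    0    0   -1    0    0

Candidate y = [1, 1, 1, 3, 3, 1, 2]; check y·C column-wise:
  col T0: 1·2 + 1·0 + 1·0 + 3·-2 + 3·0 + 1·0 + 2·2 = 0
  col T1: 1·1 + 1·0 + 1·2 + 3·0 + 3·-1 + 1·0 + 2·0 = 0
  col T2: 1·0 + 1·2 + 1·-4 + 3·0 + 3·0 + 1·2 + 2·0 = 0
  col T3: 1·-4 + 1·0 + 1·0 + 3·0 + 3·2 + 1·0 + 2·-1 = 0
  col T4: 1·0 + 1·2 + 1·0 + 3·0 + 3·0 + 1·-2 + 2·0 = 0
  col T5: 1·0 + 1·-3 + 1·0 + 3·4 + 3·-3 + 1·0 + 2·0 = 0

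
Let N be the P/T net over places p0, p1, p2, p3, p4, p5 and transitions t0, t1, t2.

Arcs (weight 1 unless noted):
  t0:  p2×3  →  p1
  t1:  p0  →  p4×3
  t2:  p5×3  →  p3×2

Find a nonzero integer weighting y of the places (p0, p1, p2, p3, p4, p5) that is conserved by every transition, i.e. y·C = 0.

y = (p0:0, p1:3, p2:1, p3:0, p4:0, p5:0)

Incidence matrix C (rows=places, cols=transitions):
       t0   t1   t2
   p0   0   -1    0
   p1   1    0    0
   p2  -3    0    0
   p3   0    0    2
   p4   0    3    0
   p5   0    0   -3

Candidate y = [0, 3, 1, 0, 0, 0]; check y·C column-wise:
  col t0: 3·1 + 1·-3 = 0
  col t1: 0·-1 + 3·0 + 1·0 + 0·3 = 0
  col t2: 3·0 + 1·0 + 0·2 + 0·-3 = 0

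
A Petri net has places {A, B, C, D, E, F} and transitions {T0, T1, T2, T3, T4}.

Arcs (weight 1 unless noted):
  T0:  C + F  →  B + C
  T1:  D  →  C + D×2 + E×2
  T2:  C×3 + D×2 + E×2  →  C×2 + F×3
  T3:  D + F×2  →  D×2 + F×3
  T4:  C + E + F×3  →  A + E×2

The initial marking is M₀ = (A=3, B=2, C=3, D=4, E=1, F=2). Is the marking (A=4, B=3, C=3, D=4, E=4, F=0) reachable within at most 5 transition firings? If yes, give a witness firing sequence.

NO — not reachable within 5 firings

depth 0: 1 marking
depth 1: 4 markings reached so far
depth 2: 12 markings reached so far
depth 3: 27 markings reached so far
depth 4: 54 markings reached so far
depth 5: 98 markings reached so far
target is not among the 98 markings reachable within 5 steps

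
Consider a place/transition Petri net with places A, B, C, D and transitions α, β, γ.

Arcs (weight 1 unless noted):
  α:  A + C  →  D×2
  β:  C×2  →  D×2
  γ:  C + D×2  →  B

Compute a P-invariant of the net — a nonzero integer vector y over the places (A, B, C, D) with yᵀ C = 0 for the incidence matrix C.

y = (A:1, B:3, C:1, D:1)

Incidence matrix C (rows=places, cols=transitions):
        α    β    γ
    A  -1    0    0
    B   0    0    1
    C  -1   -2   -1
    D   2    2   -2

Candidate y = [1, 3, 1, 1]; check y·C column-wise:
  col α: 1·-1 + 3·0 + 1·-1 + 1·2 = 0
  col β: 1·0 + 3·0 + 1·-2 + 1·2 = 0
  col γ: 1·0 + 3·1 + 1·-1 + 1·-2 = 0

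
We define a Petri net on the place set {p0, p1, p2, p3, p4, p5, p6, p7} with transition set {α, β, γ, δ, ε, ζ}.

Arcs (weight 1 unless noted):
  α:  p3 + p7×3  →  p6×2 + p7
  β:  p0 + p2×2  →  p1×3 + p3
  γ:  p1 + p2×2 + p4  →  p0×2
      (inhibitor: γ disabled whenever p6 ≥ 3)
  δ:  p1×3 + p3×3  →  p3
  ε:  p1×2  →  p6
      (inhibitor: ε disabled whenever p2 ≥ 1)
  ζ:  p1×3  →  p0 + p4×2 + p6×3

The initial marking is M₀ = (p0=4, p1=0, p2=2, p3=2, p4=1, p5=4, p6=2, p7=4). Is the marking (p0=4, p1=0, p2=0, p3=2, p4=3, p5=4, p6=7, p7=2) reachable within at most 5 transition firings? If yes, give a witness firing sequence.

YES — reachable via ⟨α, β, ζ⟩ (3 firings)

step 1: fire α:  (p0=4, p1=0, p2=2, p3=2, p4=1, p5=4, p6=2, p7=4) → (p0=4, p1=0, p2=2, p3=1, p4=1, p5=4, p6=4, p7=2)
step 2: fire β:  (p0=4, p1=0, p2=2, p3=1, p4=1, p5=4, p6=4, p7=2) → (p0=3, p1=3, p2=0, p3=2, p4=1, p5=4, p6=4, p7=2)
step 3: fire ζ:  (p0=3, p1=3, p2=0, p3=2, p4=1, p5=4, p6=4, p7=2) → (p0=4, p1=0, p2=0, p3=2, p4=3, p5=4, p6=7, p7=2)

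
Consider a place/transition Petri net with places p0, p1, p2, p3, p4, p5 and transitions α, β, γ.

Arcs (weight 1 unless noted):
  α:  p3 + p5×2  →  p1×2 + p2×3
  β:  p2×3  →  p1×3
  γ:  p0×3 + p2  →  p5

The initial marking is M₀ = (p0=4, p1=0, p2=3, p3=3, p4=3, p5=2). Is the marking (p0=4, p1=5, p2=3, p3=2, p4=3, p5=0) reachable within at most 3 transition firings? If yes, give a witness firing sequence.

step 1: fire α:  (p0=4, p1=0, p2=3, p3=3, p4=3, p5=2) → (p0=4, p1=2, p2=6, p3=2, p4=3, p5=0)
step 2: fire β:  (p0=4, p1=2, p2=6, p3=2, p4=3, p5=0) → (p0=4, p1=5, p2=3, p3=2, p4=3, p5=0)

YES — reachable via ⟨α, β⟩ (2 firings)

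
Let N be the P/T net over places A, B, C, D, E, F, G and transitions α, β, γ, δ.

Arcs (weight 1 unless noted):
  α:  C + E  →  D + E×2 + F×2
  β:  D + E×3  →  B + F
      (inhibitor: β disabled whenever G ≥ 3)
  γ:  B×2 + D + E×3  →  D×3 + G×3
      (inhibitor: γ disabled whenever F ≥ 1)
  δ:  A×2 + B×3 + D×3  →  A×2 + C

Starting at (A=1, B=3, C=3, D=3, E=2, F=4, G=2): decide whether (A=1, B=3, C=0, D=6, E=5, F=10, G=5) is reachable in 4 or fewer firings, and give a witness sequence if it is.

NO — not reachable within 4 firings

depth 0: 1 marking
depth 1: 2 markings reached so far
depth 2: 4 markings reached so far
depth 3: 6 markings reached so far
depth 4: 7 markings reached so far
target is not among the 7 markings reachable within 4 steps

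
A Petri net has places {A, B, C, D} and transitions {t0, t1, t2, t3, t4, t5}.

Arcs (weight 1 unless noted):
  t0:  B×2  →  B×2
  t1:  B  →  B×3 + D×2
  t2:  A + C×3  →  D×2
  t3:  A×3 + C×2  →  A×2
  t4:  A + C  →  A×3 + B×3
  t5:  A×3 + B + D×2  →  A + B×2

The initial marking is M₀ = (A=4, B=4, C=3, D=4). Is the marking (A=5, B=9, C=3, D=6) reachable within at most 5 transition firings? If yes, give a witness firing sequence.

NO — not reachable within 5 firings

depth 0: 1 marking
depth 1: 6 markings reached so far
depth 2: 16 markings reached so far
depth 3: 30 markings reached so far
depth 4: 47 markings reached so far
depth 5: 65 markings reached so far
target is not among the 65 markings reachable within 5 steps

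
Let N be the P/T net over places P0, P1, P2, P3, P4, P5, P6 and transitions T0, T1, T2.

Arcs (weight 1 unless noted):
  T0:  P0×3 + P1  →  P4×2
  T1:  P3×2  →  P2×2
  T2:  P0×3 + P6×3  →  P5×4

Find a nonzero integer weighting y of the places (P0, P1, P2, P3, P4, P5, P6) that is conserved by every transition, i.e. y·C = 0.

y = (P0:0, P1:0, P2:1, P3:1, P4:0, P5:0, P6:0)

Incidence matrix C (rows=places, cols=transitions):
       T0   T1   T2
   P0  -3    0   -3
   P1  -1    0    0
   P2   0    2    0
   P3   0   -2    0
   P4   2    0    0
   P5   0    0    4
   P6   0    0   -3

Candidate y = [0, 0, 1, 1, 0, 0, 0]; check y·C column-wise:
  col T0: 0·-3 + 0·-1 + 1·0 + 1·0 + 0·2 = 0
  col T1: 1·2 + 1·-2 = 0
  col T2: 0·-3 + 1·0 + 1·0 + 0·4 + 0·-3 = 0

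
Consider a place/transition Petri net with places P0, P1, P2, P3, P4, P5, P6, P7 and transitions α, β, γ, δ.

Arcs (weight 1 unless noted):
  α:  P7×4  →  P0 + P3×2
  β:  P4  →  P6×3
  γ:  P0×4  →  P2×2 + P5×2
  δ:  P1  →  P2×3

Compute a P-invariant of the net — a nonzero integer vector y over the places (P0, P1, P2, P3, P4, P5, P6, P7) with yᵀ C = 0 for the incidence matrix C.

Incidence matrix C (rows=places, cols=transitions):
        α    β    γ    δ
   P0   1    0   -4    0
   P1   0    0    0   -1
   P2   0    0    2    3
   P3   2    0    0    0
   P4   0   -1    0    0
   P5   0    0    2    0
   P6   0    3    0    0
   P7  -4    0    0    0

Candidate y = [2, 12, 4, -1, 0, 0, 0, 0]; check y·C column-wise:
  col α: 2·1 + 12·0 + 4·0 + -1·2 + 0·-4 = 0
  col β: 2·0 + 12·0 + 4·0 + -1·0 + 0·-1 + 0·3 = 0
  col γ: 2·-4 + 12·0 + 4·2 + -1·0 + 0·2 = 0
  col δ: 2·0 + 12·-1 + 4·3 + -1·0 = 0

y = (P0:2, P1:12, P2:4, P3:-1, P4:0, P5:0, P6:0, P7:0)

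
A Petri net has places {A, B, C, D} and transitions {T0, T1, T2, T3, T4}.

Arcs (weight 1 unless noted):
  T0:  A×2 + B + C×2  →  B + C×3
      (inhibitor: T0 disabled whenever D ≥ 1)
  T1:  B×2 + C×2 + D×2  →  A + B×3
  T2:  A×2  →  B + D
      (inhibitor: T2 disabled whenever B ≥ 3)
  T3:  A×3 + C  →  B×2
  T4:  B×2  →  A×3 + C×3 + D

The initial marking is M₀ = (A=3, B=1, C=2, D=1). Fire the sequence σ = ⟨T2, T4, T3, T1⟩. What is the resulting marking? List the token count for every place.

step 1: fire T2:  (A=3, B=1, C=2, D=1) → (A=1, B=2, C=2, D=2)
step 2: fire T4:  (A=1, B=2, C=2, D=2) → (A=4, B=0, C=5, D=3)
step 3: fire T3:  (A=4, B=0, C=5, D=3) → (A=1, B=2, C=4, D=3)
step 4: fire T1:  (A=1, B=2, C=4, D=3) → (A=2, B=3, C=2, D=1)

(A=2, B=3, C=2, D=1)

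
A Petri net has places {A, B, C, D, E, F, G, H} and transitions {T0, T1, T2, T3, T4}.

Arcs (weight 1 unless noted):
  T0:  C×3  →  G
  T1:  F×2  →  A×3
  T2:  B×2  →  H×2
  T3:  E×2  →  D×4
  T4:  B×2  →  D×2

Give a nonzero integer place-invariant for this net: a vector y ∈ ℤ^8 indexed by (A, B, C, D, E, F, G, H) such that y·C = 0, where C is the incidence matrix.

y = (A:2, B:0, C:0, D:0, E:0, F:3, G:0, H:0)

Incidence matrix C (rows=places, cols=transitions):
       T0   T1   T2   T3   T4
    A   0    3    0    0    0
    B   0    0   -2    0   -2
    C  -3    0    0    0    0
    D   0    0    0    4    2
    E   0    0    0   -2    0
    F   0   -2    0    0    0
    G   1    0    0    0    0
    H   0    0    2    0    0

Candidate y = [2, 0, 0, 0, 0, 3, 0, 0]; check y·C column-wise:
  col T0: 2·0 + 0·-3 + 3·0 + 0·1 = 0
  col T1: 2·3 + 3·-2 = 0
  col T2: 2·0 + 0·-2 + 3·0 + 0·2 = 0
  col T3: 2·0 + 0·4 + 0·-2 + 3·0 = 0
  col T4: 2·0 + 0·-2 + 0·2 + 3·0 = 0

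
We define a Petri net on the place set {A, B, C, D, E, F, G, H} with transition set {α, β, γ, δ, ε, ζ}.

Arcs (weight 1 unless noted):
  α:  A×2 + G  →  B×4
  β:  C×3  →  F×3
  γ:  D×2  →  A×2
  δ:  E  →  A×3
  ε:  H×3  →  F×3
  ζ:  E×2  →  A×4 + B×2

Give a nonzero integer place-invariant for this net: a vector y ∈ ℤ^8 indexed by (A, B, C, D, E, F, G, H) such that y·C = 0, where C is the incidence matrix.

Incidence matrix C (rows=places, cols=transitions):
        α    β    γ    δ    ε    ζ
    A  -2    0    2    3    0    4
    B   4    0    0    0    0    2
    C   0   -3    0    0    0    0
    D   0    0   -2    0    0    0
    E   0    0    0   -1    0   -2
    F   0    3    0    0    3    0
    G  -1    0    0    0    0    0
    H   0    0    0    0   -3    0

Candidate y = [1, 1, 0, 1, 3, 0, 2, 0]; check y·C column-wise:
  col α: 1·-2 + 1·4 + 1·0 + 3·0 + 2·-1 = 0
  col β: 1·0 + 1·0 + 0·-3 + 1·0 + 3·0 + 0·3 + 2·0 = 0
  col γ: 1·2 + 1·0 + 1·-2 + 3·0 + 2·0 = 0
  col δ: 1·3 + 1·0 + 1·0 + 3·-1 + 2·0 = 0
  col ε: 1·0 + 1·0 + 1·0 + 3·0 + 0·3 + 2·0 + 0·-3 = 0
  col ζ: 1·4 + 1·2 + 1·0 + 3·-2 + 2·0 = 0

y = (A:1, B:1, C:0, D:1, E:3, F:0, G:2, H:0)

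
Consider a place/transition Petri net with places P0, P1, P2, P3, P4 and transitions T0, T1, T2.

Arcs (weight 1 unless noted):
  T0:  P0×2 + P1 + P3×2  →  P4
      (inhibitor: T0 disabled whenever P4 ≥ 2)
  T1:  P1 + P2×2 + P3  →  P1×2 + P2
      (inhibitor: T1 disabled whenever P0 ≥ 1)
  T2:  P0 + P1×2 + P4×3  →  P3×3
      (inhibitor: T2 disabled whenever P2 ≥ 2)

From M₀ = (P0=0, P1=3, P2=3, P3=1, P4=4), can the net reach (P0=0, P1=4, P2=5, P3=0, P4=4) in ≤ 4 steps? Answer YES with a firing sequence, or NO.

NO — not reachable within 4 firings

depth 0: 1 marking
depth 1: 2 markings reached so far
depth 2: 2 markings reached so far
(frontier empty at depth 2; search complete)
target is not among the 2 markings reachable within 4 steps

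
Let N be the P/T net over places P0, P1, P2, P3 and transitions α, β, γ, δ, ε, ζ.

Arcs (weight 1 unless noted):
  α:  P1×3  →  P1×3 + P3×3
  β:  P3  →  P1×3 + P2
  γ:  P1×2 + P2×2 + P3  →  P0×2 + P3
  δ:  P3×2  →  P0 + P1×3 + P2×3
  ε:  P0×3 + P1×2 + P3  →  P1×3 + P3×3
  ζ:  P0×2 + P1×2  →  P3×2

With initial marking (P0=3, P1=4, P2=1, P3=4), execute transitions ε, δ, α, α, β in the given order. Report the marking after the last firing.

step 1: fire ε:  (P0=3, P1=4, P2=1, P3=4) → (P0=0, P1=5, P2=1, P3=6)
step 2: fire δ:  (P0=0, P1=5, P2=1, P3=6) → (P0=1, P1=8, P2=4, P3=4)
step 3: fire α:  (P0=1, P1=8, P2=4, P3=4) → (P0=1, P1=8, P2=4, P3=7)
step 4: fire α:  (P0=1, P1=8, P2=4, P3=7) → (P0=1, P1=8, P2=4, P3=10)
step 5: fire β:  (P0=1, P1=8, P2=4, P3=10) → (P0=1, P1=11, P2=5, P3=9)

(P0=1, P1=11, P2=5, P3=9)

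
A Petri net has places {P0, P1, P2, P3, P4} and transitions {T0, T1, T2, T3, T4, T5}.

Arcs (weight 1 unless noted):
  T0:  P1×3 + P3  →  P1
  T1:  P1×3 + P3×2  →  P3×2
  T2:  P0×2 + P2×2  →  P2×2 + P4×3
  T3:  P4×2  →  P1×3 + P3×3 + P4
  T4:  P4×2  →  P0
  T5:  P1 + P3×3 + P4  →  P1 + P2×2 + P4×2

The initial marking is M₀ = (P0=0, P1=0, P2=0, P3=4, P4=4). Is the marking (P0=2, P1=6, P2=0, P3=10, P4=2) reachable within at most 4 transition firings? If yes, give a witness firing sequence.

NO — not reachable within 4 firings

depth 0: 1 marking
depth 1: 3 markings reached so far
depth 2: 9 markings reached so far
depth 3: 20 markings reached so far
depth 4: 37 markings reached so far
target is not among the 37 markings reachable within 4 steps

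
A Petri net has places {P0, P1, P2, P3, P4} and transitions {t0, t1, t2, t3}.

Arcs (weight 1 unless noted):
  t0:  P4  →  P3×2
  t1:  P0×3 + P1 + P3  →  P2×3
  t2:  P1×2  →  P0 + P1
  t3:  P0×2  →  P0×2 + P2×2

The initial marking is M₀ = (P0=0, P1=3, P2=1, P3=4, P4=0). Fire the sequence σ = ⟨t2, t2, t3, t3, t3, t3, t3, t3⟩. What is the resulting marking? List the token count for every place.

step 1: fire t2:  (P0=0, P1=3, P2=1, P3=4, P4=0) → (P0=1, P1=2, P2=1, P3=4, P4=0)
step 2: fire t2:  (P0=1, P1=2, P2=1, P3=4, P4=0) → (P0=2, P1=1, P2=1, P3=4, P4=0)
step 3: fire t3:  (P0=2, P1=1, P2=1, P3=4, P4=0) → (P0=2, P1=1, P2=3, P3=4, P4=0)
step 4: fire t3:  (P0=2, P1=1, P2=3, P3=4, P4=0) → (P0=2, P1=1, P2=5, P3=4, P4=0)
step 5: fire t3:  (P0=2, P1=1, P2=5, P3=4, P4=0) → (P0=2, P1=1, P2=7, P3=4, P4=0)
step 6: fire t3:  (P0=2, P1=1, P2=7, P3=4, P4=0) → (P0=2, P1=1, P2=9, P3=4, P4=0)
step 7: fire t3:  (P0=2, P1=1, P2=9, P3=4, P4=0) → (P0=2, P1=1, P2=11, P3=4, P4=0)
step 8: fire t3:  (P0=2, P1=1, P2=11, P3=4, P4=0) → (P0=2, P1=1, P2=13, P3=4, P4=0)

(P0=2, P1=1, P2=13, P3=4, P4=0)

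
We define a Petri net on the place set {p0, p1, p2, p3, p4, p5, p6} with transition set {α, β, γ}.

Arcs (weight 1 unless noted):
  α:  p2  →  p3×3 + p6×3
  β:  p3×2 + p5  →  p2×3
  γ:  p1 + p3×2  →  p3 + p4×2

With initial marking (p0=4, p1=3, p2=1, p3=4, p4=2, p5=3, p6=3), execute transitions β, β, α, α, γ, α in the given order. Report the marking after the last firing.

step 1: fire β:  (p0=4, p1=3, p2=1, p3=4, p4=2, p5=3, p6=3) → (p0=4, p1=3, p2=4, p3=2, p4=2, p5=2, p6=3)
step 2: fire β:  (p0=4, p1=3, p2=4, p3=2, p4=2, p5=2, p6=3) → (p0=4, p1=3, p2=7, p3=0, p4=2, p5=1, p6=3)
step 3: fire α:  (p0=4, p1=3, p2=7, p3=0, p4=2, p5=1, p6=3) → (p0=4, p1=3, p2=6, p3=3, p4=2, p5=1, p6=6)
step 4: fire α:  (p0=4, p1=3, p2=6, p3=3, p4=2, p5=1, p6=6) → (p0=4, p1=3, p2=5, p3=6, p4=2, p5=1, p6=9)
step 5: fire γ:  (p0=4, p1=3, p2=5, p3=6, p4=2, p5=1, p6=9) → (p0=4, p1=2, p2=5, p3=5, p4=4, p5=1, p6=9)
step 6: fire α:  (p0=4, p1=2, p2=5, p3=5, p4=4, p5=1, p6=9) → (p0=4, p1=2, p2=4, p3=8, p4=4, p5=1, p6=12)

(p0=4, p1=2, p2=4, p3=8, p4=4, p5=1, p6=12)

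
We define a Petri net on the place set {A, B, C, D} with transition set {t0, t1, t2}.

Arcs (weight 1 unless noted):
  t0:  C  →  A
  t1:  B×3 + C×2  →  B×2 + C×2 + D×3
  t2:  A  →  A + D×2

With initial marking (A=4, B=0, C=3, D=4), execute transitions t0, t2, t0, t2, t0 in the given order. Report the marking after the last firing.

step 1: fire t0:  (A=4, B=0, C=3, D=4) → (A=5, B=0, C=2, D=4)
step 2: fire t2:  (A=5, B=0, C=2, D=4) → (A=5, B=0, C=2, D=6)
step 3: fire t0:  (A=5, B=0, C=2, D=6) → (A=6, B=0, C=1, D=6)
step 4: fire t2:  (A=6, B=0, C=1, D=6) → (A=6, B=0, C=1, D=8)
step 5: fire t0:  (A=6, B=0, C=1, D=8) → (A=7, B=0, C=0, D=8)

(A=7, B=0, C=0, D=8)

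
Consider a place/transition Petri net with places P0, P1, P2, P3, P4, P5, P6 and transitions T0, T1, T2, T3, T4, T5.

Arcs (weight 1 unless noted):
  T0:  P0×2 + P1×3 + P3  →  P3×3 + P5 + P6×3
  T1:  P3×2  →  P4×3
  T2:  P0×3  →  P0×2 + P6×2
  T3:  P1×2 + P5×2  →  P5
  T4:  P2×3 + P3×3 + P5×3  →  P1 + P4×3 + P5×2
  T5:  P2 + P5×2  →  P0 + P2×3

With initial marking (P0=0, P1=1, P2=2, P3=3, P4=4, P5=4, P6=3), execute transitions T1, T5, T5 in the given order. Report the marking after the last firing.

(P0=2, P1=1, P2=6, P3=1, P4=7, P5=0, P6=3)

step 1: fire T1:  (P0=0, P1=1, P2=2, P3=3, P4=4, P5=4, P6=3) → (P0=0, P1=1, P2=2, P3=1, P4=7, P5=4, P6=3)
step 2: fire T5:  (P0=0, P1=1, P2=2, P3=1, P4=7, P5=4, P6=3) → (P0=1, P1=1, P2=4, P3=1, P4=7, P5=2, P6=3)
step 3: fire T5:  (P0=1, P1=1, P2=4, P3=1, P4=7, P5=2, P6=3) → (P0=2, P1=1, P2=6, P3=1, P4=7, P5=0, P6=3)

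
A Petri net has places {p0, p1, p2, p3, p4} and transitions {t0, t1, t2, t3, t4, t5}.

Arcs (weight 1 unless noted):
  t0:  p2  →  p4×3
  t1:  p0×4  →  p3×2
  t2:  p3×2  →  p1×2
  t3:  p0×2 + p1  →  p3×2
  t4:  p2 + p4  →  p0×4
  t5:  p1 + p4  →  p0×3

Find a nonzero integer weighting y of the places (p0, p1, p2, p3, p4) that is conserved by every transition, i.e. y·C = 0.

y = (p0:1, p1:2, p2:3, p3:2, p4:1)

Incidence matrix C (rows=places, cols=transitions):
       t0   t1   t2   t3   t4   t5
   p0   0   -4    0   -2    4    3
   p1   0    0    2   -1    0   -1
   p2  -1    0    0    0   -1    0
   p3   0    2   -2    2    0    0
   p4   3    0    0    0   -1   -1

Candidate y = [1, 2, 3, 2, 1]; check y·C column-wise:
  col t0: 1·0 + 2·0 + 3·-1 + 2·0 + 1·3 = 0
  col t1: 1·-4 + 2·0 + 3·0 + 2·2 + 1·0 = 0
  col t2: 1·0 + 2·2 + 3·0 + 2·-2 + 1·0 = 0
  col t3: 1·-2 + 2·-1 + 3·0 + 2·2 + 1·0 = 0
  col t4: 1·4 + 2·0 + 3·-1 + 2·0 + 1·-1 = 0
  col t5: 1·3 + 2·-1 + 3·0 + 2·0 + 1·-1 = 0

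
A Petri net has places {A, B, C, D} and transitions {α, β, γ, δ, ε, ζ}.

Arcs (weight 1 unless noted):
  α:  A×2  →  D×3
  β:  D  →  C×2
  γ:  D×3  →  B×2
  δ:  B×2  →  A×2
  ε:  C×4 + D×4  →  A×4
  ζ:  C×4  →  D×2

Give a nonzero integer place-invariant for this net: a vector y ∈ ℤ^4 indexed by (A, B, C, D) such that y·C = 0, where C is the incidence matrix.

y = (A:3, B:3, C:1, D:2)

Incidence matrix C (rows=places, cols=transitions):
        α    β    γ    δ    ε    ζ
    A  -2    0    0    2    4    0
    B   0    0    2   -2    0    0
    C   0    2    0    0   -4   -4
    D   3   -1   -3    0   -4    2

Candidate y = [3, 3, 1, 2]; check y·C column-wise:
  col α: 3·-2 + 3·0 + 1·0 + 2·3 = 0
  col β: 3·0 + 3·0 + 1·2 + 2·-1 = 0
  col γ: 3·0 + 3·2 + 1·0 + 2·-3 = 0
  col δ: 3·2 + 3·-2 + 1·0 + 2·0 = 0
  col ε: 3·4 + 3·0 + 1·-4 + 2·-4 = 0
  col ζ: 3·0 + 3·0 + 1·-4 + 2·2 = 0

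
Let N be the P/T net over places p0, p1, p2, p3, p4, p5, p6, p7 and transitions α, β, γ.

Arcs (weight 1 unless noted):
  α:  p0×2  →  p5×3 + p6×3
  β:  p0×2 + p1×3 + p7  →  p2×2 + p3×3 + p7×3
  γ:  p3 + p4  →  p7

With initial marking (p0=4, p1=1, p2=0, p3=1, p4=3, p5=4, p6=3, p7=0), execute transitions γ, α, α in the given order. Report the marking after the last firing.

step 1: fire γ:  (p0=4, p1=1, p2=0, p3=1, p4=3, p5=4, p6=3, p7=0) → (p0=4, p1=1, p2=0, p3=0, p4=2, p5=4, p6=3, p7=1)
step 2: fire α:  (p0=4, p1=1, p2=0, p3=0, p4=2, p5=4, p6=3, p7=1) → (p0=2, p1=1, p2=0, p3=0, p4=2, p5=7, p6=6, p7=1)
step 3: fire α:  (p0=2, p1=1, p2=0, p3=0, p4=2, p5=7, p6=6, p7=1) → (p0=0, p1=1, p2=0, p3=0, p4=2, p5=10, p6=9, p7=1)

(p0=0, p1=1, p2=0, p3=0, p4=2, p5=10, p6=9, p7=1)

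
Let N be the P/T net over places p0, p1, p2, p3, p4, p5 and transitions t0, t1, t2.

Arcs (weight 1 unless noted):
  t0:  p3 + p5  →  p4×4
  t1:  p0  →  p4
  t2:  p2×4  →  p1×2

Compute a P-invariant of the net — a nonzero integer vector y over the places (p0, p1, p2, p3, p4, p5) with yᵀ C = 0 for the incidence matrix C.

Incidence matrix C (rows=places, cols=transitions):
       t0   t1   t2
   p0   0   -1    0
   p1   0    0    2
   p2   0    0   -4
   p3  -1    0    0
   p4   4    1    0
   p5  -1    0    0

Candidate y = [0, 2, 1, 0, 0, 0]; check y·C column-wise:
  col t0: 2·0 + 1·0 + 0·-1 + 0·4 + 0·-1 = 0
  col t1: 0·-1 + 2·0 + 1·0 + 0·1 = 0
  col t2: 2·2 + 1·-4 = 0

y = (p0:0, p1:2, p2:1, p3:0, p4:0, p5:0)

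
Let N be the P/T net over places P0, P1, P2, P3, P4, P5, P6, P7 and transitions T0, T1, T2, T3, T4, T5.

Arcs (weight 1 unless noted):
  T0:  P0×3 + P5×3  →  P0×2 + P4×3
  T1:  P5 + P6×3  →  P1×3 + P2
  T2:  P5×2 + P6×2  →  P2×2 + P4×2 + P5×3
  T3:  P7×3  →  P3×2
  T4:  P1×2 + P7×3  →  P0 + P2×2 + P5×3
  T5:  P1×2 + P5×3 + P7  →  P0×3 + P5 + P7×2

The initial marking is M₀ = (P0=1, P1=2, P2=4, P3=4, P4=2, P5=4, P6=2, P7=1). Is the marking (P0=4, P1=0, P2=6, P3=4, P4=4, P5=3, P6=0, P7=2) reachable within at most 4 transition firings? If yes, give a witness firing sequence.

YES — reachable via ⟨T2, T5⟩ (2 firings)

step 1: fire T2:  (P0=1, P1=2, P2=4, P3=4, P4=2, P5=4, P6=2, P7=1) → (P0=1, P1=2, P2=6, P3=4, P4=4, P5=5, P6=0, P7=1)
step 2: fire T5:  (P0=1, P1=2, P2=6, P3=4, P4=4, P5=5, P6=0, P7=1) → (P0=4, P1=0, P2=6, P3=4, P4=4, P5=3, P6=0, P7=2)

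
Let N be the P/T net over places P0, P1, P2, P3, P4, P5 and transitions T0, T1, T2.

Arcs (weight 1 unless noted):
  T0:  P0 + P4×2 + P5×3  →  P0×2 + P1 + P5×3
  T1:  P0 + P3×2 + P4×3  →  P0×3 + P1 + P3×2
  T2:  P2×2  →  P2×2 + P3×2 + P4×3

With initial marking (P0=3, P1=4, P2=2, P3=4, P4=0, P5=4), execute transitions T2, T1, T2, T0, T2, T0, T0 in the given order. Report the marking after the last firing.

(P0=8, P1=8, P2=2, P3=10, P4=0, P5=4)

step 1: fire T2:  (P0=3, P1=4, P2=2, P3=4, P4=0, P5=4) → (P0=3, P1=4, P2=2, P3=6, P4=3, P5=4)
step 2: fire T1:  (P0=3, P1=4, P2=2, P3=6, P4=3, P5=4) → (P0=5, P1=5, P2=2, P3=6, P4=0, P5=4)
step 3: fire T2:  (P0=5, P1=5, P2=2, P3=6, P4=0, P5=4) → (P0=5, P1=5, P2=2, P3=8, P4=3, P5=4)
step 4: fire T0:  (P0=5, P1=5, P2=2, P3=8, P4=3, P5=4) → (P0=6, P1=6, P2=2, P3=8, P4=1, P5=4)
step 5: fire T2:  (P0=6, P1=6, P2=2, P3=8, P4=1, P5=4) → (P0=6, P1=6, P2=2, P3=10, P4=4, P5=4)
step 6: fire T0:  (P0=6, P1=6, P2=2, P3=10, P4=4, P5=4) → (P0=7, P1=7, P2=2, P3=10, P4=2, P5=4)
step 7: fire T0:  (P0=7, P1=7, P2=2, P3=10, P4=2, P5=4) → (P0=8, P1=8, P2=2, P3=10, P4=0, P5=4)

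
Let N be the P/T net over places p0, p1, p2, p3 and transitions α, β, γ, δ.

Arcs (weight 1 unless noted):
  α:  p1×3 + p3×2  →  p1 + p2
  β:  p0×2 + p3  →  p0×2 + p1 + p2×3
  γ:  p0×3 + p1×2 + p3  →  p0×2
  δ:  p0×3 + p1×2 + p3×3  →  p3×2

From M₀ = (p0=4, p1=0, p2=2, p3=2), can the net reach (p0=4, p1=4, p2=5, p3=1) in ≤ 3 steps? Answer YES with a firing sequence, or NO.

depth 0: 1 marking
depth 1: 2 markings reached so far
depth 2: 3 markings reached so far
depth 3: 3 markings reached so far
(frontier empty at depth 3; search complete)
target is not among the 3 markings reachable within 3 steps

NO — not reachable within 3 firings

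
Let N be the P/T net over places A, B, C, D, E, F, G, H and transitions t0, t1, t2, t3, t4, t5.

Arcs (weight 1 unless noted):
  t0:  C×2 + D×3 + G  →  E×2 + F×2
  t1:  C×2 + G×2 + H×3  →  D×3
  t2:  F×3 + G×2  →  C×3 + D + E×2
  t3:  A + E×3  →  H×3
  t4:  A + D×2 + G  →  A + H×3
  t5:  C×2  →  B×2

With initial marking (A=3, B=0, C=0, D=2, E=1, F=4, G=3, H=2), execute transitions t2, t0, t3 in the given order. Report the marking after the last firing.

step 1: fire t2:  (A=3, B=0, C=0, D=2, E=1, F=4, G=3, H=2) → (A=3, B=0, C=3, D=3, E=3, F=1, G=1, H=2)
step 2: fire t0:  (A=3, B=0, C=3, D=3, E=3, F=1, G=1, H=2) → (A=3, B=0, C=1, D=0, E=5, F=3, G=0, H=2)
step 3: fire t3:  (A=3, B=0, C=1, D=0, E=5, F=3, G=0, H=2) → (A=2, B=0, C=1, D=0, E=2, F=3, G=0, H=5)

(A=2, B=0, C=1, D=0, E=2, F=3, G=0, H=5)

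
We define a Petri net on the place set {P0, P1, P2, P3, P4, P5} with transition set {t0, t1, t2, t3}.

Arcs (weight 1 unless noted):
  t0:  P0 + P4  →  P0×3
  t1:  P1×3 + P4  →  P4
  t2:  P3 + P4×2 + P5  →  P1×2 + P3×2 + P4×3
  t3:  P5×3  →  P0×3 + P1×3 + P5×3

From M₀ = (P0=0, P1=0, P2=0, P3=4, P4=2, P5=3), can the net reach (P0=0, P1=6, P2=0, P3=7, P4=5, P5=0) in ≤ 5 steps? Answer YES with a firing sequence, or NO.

YES — reachable via ⟨t2, t2, t2⟩ (3 firings)

step 1: fire t2:  (P0=0, P1=0, P2=0, P3=4, P4=2, P5=3) → (P0=0, P1=2, P2=0, P3=5, P4=3, P5=2)
step 2: fire t2:  (P0=0, P1=2, P2=0, P3=5, P4=3, P5=2) → (P0=0, P1=4, P2=0, P3=6, P4=4, P5=1)
step 3: fire t2:  (P0=0, P1=4, P2=0, P3=6, P4=4, P5=1) → (P0=0, P1=6, P2=0, P3=7, P4=5, P5=0)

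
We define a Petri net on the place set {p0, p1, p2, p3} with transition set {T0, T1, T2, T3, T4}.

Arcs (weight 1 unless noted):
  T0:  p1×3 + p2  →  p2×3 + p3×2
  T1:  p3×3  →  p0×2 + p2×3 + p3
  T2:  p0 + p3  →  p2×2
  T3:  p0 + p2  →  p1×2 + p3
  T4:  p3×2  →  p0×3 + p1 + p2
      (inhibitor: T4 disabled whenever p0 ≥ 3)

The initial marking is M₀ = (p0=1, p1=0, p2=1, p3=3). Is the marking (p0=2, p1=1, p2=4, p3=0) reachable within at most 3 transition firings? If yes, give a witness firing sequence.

depth 0: 1 marking
depth 1: 5 markings reached so far
depth 2: 9 markings reached so far
depth 3: 15 markings reached so far
target is not among the 15 markings reachable within 3 steps

NO — not reachable within 3 firings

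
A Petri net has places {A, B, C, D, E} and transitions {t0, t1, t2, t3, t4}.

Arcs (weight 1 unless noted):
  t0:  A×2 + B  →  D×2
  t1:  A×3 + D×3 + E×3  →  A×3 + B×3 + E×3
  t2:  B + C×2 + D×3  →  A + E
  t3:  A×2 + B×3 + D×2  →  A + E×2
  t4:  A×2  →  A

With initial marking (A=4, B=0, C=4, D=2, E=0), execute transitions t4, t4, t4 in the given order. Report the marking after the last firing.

(A=1, B=0, C=4, D=2, E=0)

step 1: fire t4:  (A=4, B=0, C=4, D=2, E=0) → (A=3, B=0, C=4, D=2, E=0)
step 2: fire t4:  (A=3, B=0, C=4, D=2, E=0) → (A=2, B=0, C=4, D=2, E=0)
step 3: fire t4:  (A=2, B=0, C=4, D=2, E=0) → (A=1, B=0, C=4, D=2, E=0)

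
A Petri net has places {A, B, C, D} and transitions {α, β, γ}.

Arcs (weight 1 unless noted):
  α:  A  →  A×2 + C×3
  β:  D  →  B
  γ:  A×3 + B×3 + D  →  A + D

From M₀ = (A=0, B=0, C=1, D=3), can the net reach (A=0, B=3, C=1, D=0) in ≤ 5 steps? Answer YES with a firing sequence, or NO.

step 1: fire β:  (A=0, B=0, C=1, D=3) → (A=0, B=1, C=1, D=2)
step 2: fire β:  (A=0, B=1, C=1, D=2) → (A=0, B=2, C=1, D=1)
step 3: fire β:  (A=0, B=2, C=1, D=1) → (A=0, B=3, C=1, D=0)

YES — reachable via ⟨β, β, β⟩ (3 firings)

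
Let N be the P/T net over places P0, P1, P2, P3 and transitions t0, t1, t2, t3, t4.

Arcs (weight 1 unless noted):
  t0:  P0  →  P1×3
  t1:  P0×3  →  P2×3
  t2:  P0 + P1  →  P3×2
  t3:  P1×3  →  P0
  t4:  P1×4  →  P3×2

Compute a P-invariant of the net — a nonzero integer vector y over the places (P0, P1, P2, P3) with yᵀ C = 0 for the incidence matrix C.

Incidence matrix C (rows=places, cols=transitions):
       t0   t1   t2   t3   t4
   P0  -1   -3   -1    1    0
   P1   3    0   -1   -3   -4
   P2   0    3    0    0    0
   P3   0    0    2    0    2

Candidate y = [3, 1, 3, 2]; check y·C column-wise:
  col t0: 3·-1 + 1·3 + 3·0 + 2·0 = 0
  col t1: 3·-3 + 1·0 + 3·3 + 2·0 = 0
  col t2: 3·-1 + 1·-1 + 3·0 + 2·2 = 0
  col t3: 3·1 + 1·-3 + 3·0 + 2·0 = 0
  col t4: 3·0 + 1·-4 + 3·0 + 2·2 = 0

y = (P0:3, P1:1, P2:3, P3:2)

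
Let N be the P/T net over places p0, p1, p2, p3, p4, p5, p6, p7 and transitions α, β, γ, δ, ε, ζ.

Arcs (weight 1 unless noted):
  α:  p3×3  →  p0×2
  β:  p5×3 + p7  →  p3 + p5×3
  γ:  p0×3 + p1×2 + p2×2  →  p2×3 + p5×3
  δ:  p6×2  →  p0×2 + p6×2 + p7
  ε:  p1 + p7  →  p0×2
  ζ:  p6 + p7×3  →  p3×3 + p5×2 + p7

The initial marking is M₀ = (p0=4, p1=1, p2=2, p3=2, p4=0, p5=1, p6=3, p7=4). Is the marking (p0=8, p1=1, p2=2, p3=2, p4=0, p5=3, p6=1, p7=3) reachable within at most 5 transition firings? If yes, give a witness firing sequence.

depth 0: 1 marking
depth 1: 4 markings reached so far
depth 2: 10 markings reached so far
depth 3: 21 markings reached so far
depth 4: 38 markings reached so far
depth 5: 62 markings reached so far
target is not among the 62 markings reachable within 5 steps

NO — not reachable within 5 firings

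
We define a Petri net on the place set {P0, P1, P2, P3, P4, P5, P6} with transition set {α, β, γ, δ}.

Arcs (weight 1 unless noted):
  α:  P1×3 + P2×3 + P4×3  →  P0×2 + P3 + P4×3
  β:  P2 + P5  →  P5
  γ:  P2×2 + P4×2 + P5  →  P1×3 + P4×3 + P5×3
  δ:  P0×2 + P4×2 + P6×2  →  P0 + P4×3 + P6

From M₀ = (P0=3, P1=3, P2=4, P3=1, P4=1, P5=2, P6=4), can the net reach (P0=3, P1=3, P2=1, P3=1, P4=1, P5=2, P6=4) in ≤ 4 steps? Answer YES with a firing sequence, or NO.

YES — reachable via ⟨β, β, β⟩ (3 firings)

step 1: fire β:  (P0=3, P1=3, P2=4, P3=1, P4=1, P5=2, P6=4) → (P0=3, P1=3, P2=3, P3=1, P4=1, P5=2, P6=4)
step 2: fire β:  (P0=3, P1=3, P2=3, P3=1, P4=1, P5=2, P6=4) → (P0=3, P1=3, P2=2, P3=1, P4=1, P5=2, P6=4)
step 3: fire β:  (P0=3, P1=3, P2=2, P3=1, P4=1, P5=2, P6=4) → (P0=3, P1=3, P2=1, P3=1, P4=1, P5=2, P6=4)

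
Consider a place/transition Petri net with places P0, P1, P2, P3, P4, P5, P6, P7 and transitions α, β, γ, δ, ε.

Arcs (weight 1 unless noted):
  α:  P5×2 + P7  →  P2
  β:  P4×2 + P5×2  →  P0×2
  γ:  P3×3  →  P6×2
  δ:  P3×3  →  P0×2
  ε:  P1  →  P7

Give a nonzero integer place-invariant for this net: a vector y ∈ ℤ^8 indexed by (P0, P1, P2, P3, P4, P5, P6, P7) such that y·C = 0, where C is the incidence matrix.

y = (P0:0, P1:0, P2:2, P3:0, P4:-1, P5:1, P6:0, P7:0)

Incidence matrix C (rows=places, cols=transitions):
        α    β    γ    δ    ε
   P0   0    2    0    2    0
   P1   0    0    0    0   -1
   P2   1    0    0    0    0
   P3   0    0   -3   -3    0
   P4   0   -2    0    0    0
   P5  -2   -2    0    0    0
   P6   0    0    2    0    0
   P7  -1    0    0    0    1

Candidate y = [0, 0, 2, 0, -1, 1, 0, 0]; check y·C column-wise:
  col α: 2·1 + -1·0 + 1·-2 + 0·-1 = 0
  col β: 0·2 + 2·0 + -1·-2 + 1·-2 = 0
  col γ: 2·0 + 0·-3 + -1·0 + 1·0 + 0·2 = 0
  col δ: 0·2 + 2·0 + 0·-3 + -1·0 + 1·0 = 0
  col ε: 0·-1 + 2·0 + -1·0 + 1·0 + 0·1 = 0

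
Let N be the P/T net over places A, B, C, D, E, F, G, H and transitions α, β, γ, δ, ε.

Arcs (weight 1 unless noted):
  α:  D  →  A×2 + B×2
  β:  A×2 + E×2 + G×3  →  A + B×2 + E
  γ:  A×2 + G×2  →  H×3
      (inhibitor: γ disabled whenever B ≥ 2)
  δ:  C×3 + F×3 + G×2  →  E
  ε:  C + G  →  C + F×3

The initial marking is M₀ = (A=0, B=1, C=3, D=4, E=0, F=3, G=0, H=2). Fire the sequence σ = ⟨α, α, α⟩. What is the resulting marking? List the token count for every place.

step 1: fire α:  (A=0, B=1, C=3, D=4, E=0, F=3, G=0, H=2) → (A=2, B=3, C=3, D=3, E=0, F=3, G=0, H=2)
step 2: fire α:  (A=2, B=3, C=3, D=3, E=0, F=3, G=0, H=2) → (A=4, B=5, C=3, D=2, E=0, F=3, G=0, H=2)
step 3: fire α:  (A=4, B=5, C=3, D=2, E=0, F=3, G=0, H=2) → (A=6, B=7, C=3, D=1, E=0, F=3, G=0, H=2)

(A=6, B=7, C=3, D=1, E=0, F=3, G=0, H=2)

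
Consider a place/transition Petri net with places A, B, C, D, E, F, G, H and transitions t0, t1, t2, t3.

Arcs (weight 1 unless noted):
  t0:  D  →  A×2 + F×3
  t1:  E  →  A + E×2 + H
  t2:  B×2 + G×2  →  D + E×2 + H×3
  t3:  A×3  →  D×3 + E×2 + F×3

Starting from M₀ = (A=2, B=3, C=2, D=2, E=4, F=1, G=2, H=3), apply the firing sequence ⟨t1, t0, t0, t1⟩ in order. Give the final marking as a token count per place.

step 1: fire t1:  (A=2, B=3, C=2, D=2, E=4, F=1, G=2, H=3) → (A=3, B=3, C=2, D=2, E=5, F=1, G=2, H=4)
step 2: fire t0:  (A=3, B=3, C=2, D=2, E=5, F=1, G=2, H=4) → (A=5, B=3, C=2, D=1, E=5, F=4, G=2, H=4)
step 3: fire t0:  (A=5, B=3, C=2, D=1, E=5, F=4, G=2, H=4) → (A=7, B=3, C=2, D=0, E=5, F=7, G=2, H=4)
step 4: fire t1:  (A=7, B=3, C=2, D=0, E=5, F=7, G=2, H=4) → (A=8, B=3, C=2, D=0, E=6, F=7, G=2, H=5)

(A=8, B=3, C=2, D=0, E=6, F=7, G=2, H=5)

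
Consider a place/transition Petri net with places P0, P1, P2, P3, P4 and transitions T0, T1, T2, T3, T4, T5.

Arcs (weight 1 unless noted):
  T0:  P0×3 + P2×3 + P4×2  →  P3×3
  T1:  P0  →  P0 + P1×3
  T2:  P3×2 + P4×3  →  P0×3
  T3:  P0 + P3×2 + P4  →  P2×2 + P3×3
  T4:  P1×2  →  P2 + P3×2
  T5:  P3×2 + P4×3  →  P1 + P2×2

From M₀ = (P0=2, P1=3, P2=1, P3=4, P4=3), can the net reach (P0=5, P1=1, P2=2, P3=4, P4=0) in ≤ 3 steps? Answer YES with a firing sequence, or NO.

step 1: fire T2:  (P0=2, P1=3, P2=1, P3=4, P4=3) → (P0=5, P1=3, P2=1, P3=2, P4=0)
step 2: fire T4:  (P0=5, P1=3, P2=1, P3=2, P4=0) → (P0=5, P1=1, P2=2, P3=4, P4=0)

YES — reachable via ⟨T2, T4⟩ (2 firings)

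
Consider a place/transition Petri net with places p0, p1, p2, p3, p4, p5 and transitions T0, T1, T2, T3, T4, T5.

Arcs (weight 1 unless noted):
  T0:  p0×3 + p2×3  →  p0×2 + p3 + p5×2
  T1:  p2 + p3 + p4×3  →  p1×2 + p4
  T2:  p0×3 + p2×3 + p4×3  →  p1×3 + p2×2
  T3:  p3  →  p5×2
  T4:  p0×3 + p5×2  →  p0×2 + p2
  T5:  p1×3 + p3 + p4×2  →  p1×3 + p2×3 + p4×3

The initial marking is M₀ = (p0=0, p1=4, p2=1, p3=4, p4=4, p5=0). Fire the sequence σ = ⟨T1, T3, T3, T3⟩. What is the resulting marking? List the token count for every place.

(p0=0, p1=6, p2=0, p3=0, p4=2, p5=6)

step 1: fire T1:  (p0=0, p1=4, p2=1, p3=4, p4=4, p5=0) → (p0=0, p1=6, p2=0, p3=3, p4=2, p5=0)
step 2: fire T3:  (p0=0, p1=6, p2=0, p3=3, p4=2, p5=0) → (p0=0, p1=6, p2=0, p3=2, p4=2, p5=2)
step 3: fire T3:  (p0=0, p1=6, p2=0, p3=2, p4=2, p5=2) → (p0=0, p1=6, p2=0, p3=1, p4=2, p5=4)
step 4: fire T3:  (p0=0, p1=6, p2=0, p3=1, p4=2, p5=4) → (p0=0, p1=6, p2=0, p3=0, p4=2, p5=6)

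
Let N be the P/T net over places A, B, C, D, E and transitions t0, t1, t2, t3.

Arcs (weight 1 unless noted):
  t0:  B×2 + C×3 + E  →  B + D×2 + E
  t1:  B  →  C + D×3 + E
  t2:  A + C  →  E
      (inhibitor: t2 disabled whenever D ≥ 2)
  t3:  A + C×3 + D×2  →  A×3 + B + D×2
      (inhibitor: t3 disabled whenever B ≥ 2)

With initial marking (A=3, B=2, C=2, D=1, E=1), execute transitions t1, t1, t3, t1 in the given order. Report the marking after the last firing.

step 1: fire t1:  (A=3, B=2, C=2, D=1, E=1) → (A=3, B=1, C=3, D=4, E=2)
step 2: fire t1:  (A=3, B=1, C=3, D=4, E=2) → (A=3, B=0, C=4, D=7, E=3)
step 3: fire t3:  (A=3, B=0, C=4, D=7, E=3) → (A=5, B=1, C=1, D=7, E=3)
step 4: fire t1:  (A=5, B=1, C=1, D=7, E=3) → (A=5, B=0, C=2, D=10, E=4)

(A=5, B=0, C=2, D=10, E=4)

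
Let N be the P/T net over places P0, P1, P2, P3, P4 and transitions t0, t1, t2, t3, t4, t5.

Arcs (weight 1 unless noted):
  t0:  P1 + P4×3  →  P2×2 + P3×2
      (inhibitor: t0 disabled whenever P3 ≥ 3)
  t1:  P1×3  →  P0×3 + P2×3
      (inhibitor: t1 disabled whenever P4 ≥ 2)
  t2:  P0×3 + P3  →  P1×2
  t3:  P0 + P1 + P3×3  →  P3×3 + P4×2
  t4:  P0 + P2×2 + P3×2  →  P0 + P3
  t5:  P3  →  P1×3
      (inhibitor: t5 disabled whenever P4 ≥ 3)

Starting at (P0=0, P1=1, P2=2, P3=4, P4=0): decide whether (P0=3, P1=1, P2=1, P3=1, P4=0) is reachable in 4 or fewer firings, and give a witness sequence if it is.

step 1: fire t5:  (P0=0, P1=1, P2=2, P3=4, P4=0) → (P0=0, P1=4, P2=2, P3=3, P4=0)
step 2: fire t1:  (P0=0, P1=4, P2=2, P3=3, P4=0) → (P0=3, P1=1, P2=5, P3=3, P4=0)
step 3: fire t4:  (P0=3, P1=1, P2=5, P3=3, P4=0) → (P0=3, P1=1, P2=3, P3=2, P4=0)
step 4: fire t4:  (P0=3, P1=1, P2=3, P3=2, P4=0) → (P0=3, P1=1, P2=1, P3=1, P4=0)

YES — reachable via ⟨t5, t1, t4, t4⟩ (4 firings)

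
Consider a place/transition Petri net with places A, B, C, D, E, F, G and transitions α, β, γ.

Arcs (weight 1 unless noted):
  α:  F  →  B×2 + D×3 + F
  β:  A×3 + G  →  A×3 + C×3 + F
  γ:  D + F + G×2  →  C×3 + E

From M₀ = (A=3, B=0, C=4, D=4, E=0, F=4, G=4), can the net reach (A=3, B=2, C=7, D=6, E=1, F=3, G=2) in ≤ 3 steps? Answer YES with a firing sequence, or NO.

step 1: fire α:  (A=3, B=0, C=4, D=4, E=0, F=4, G=4) → (A=3, B=2, C=4, D=7, E=0, F=4, G=4)
step 2: fire γ:  (A=3, B=2, C=4, D=7, E=0, F=4, G=4) → (A=3, B=2, C=7, D=6, E=1, F=3, G=2)

YES — reachable via ⟨α, γ⟩ (2 firings)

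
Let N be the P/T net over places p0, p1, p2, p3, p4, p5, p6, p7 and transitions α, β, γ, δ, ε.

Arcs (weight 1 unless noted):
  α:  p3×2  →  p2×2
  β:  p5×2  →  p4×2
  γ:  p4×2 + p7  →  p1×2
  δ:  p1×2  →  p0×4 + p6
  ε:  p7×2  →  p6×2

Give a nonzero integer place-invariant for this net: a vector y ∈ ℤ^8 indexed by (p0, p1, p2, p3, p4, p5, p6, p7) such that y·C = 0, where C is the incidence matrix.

y = (p0:0, p1:0, p2:1, p3:1, p4:0, p5:0, p6:0, p7:0)

Incidence matrix C (rows=places, cols=transitions):
        α    β    γ    δ    ε
   p0   0    0    0    4    0
   p1   0    0    2   -2    0
   p2   2    0    0    0    0
   p3  -2    0    0    0    0
   p4   0    2   -2    0    0
   p5   0   -2    0    0    0
   p6   0    0    0    1    2
   p7   0    0   -1    0   -2

Candidate y = [0, 0, 1, 1, 0, 0, 0, 0]; check y·C column-wise:
  col α: 1·2 + 1·-2 = 0
  col β: 1·0 + 1·0 + 0·2 + 0·-2 = 0
  col γ: 0·2 + 1·0 + 1·0 + 0·-2 + 0·-1 = 0
  col δ: 0·4 + 0·-2 + 1·0 + 1·0 + 0·1 = 0
  col ε: 1·0 + 1·0 + 0·2 + 0·-2 = 0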